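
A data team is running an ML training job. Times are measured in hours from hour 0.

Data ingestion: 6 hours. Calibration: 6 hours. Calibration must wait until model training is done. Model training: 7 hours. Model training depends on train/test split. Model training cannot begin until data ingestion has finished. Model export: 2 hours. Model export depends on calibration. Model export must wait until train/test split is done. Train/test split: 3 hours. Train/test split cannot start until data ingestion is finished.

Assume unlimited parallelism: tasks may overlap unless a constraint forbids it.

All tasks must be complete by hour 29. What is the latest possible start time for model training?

Model export must finish by hour 29; it takes 2 hours, so it must start by 29 − 2 = hour 27.
Calibration has to be done before model export (must start by hour 27). That means finishing by hour 27, i.e. starting by 27 − 6 = hour 21.
Model training feeds into calibration (must start by hour 21); so model training must finish by hour 21 and therefore start by hour 14.

14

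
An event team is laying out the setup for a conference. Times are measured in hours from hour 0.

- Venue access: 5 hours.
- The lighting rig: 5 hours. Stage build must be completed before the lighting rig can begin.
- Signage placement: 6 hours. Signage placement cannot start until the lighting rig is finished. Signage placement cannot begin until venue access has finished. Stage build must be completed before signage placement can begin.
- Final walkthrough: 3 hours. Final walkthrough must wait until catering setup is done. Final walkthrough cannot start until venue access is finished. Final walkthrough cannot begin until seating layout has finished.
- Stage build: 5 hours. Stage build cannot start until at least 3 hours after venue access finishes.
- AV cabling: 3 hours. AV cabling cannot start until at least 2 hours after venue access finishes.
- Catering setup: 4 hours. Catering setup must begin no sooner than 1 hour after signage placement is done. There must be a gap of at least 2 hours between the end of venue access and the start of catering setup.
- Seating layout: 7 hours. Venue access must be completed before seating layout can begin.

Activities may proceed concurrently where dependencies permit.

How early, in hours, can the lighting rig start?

Nothing blocks venue access, so it runs from hour 0 to hour 5.
Stage build cannot begin until venue access (finishes hour 5, plus 3-hour gap → hour 8). It runs from hour 8 to 8 + 5 = hour 13.
The lighting rig waits on stage build (finishes hour 13), so the earliest it can start is hour 13.

13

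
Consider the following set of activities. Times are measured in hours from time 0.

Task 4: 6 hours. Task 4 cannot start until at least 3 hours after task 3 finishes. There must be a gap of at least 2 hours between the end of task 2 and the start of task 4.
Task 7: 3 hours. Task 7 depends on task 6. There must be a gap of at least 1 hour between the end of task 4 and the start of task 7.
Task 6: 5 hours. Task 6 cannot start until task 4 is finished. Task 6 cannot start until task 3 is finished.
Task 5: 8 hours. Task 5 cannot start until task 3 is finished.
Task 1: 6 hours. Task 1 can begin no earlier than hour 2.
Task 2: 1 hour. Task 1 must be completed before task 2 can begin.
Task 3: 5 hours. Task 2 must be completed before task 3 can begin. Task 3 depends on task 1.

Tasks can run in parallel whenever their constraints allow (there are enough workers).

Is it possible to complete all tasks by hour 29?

Task 1 waits on its own release at hour 2, so it starts at hour 2 and finishes at 2 + 6 = hour 8.
After task 1 (finishes hour 8), task 2 can start at hour 8 and finishes at hour 9.
Task 3 cannot start until task 2 (finishes hour 9); task 1 (finishes hour 8). The controlling bound is hour 9, so task 3 finishes at 9 + 5 = hour 14.
Task 5 cannot begin until task 3 (finishes hour 14). It runs from hour 14 to 14 + 8 = hour 22.
Task 4 has to wait for task 3 (finishes hour 14, plus 3-hour gap → hour 17); task 2 (finishes hour 9, plus 2-hour gap → hour 11). The latest of these is hour 17, so task 4 runs hour 17 to 17 + 6 = hour 23.
For task 6: task 4 (finishes hour 23); task 3 (finishes hour 14). Taking the maximum gives a start of hour 23, and it finishes at 23 + 5 = hour 28.
Task 7 needs all of task 6 (finishes hour 28); task 4 (finishes hour 23, plus 1-hour gap → hour 24). That puts its earliest start at hour 28; it finishes at 28 + 3 = hour 31.
The earliest everything can be done is hour 31, which is after the deadline of 29, so it is not possible.

No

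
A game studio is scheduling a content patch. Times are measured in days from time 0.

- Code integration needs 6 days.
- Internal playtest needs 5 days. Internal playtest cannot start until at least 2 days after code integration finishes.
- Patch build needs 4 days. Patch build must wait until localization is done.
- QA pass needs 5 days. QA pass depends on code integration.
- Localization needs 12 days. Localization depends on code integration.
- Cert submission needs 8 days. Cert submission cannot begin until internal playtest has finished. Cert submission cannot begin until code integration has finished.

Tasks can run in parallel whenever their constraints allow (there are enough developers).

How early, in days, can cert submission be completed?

Code integration can start immediately at day 0; it finishes at day 6.
Internal playtest cannot begin until code integration (finishes day 6, plus 2-day gap → day 8). It runs from day 8 to 8 + 5 = day 13.
For cert submission: internal playtest (finishes day 13); code integration (finishes day 6). Taking the maximum gives a start of day 13, and it finishes at 13 + 8 = day 21.

21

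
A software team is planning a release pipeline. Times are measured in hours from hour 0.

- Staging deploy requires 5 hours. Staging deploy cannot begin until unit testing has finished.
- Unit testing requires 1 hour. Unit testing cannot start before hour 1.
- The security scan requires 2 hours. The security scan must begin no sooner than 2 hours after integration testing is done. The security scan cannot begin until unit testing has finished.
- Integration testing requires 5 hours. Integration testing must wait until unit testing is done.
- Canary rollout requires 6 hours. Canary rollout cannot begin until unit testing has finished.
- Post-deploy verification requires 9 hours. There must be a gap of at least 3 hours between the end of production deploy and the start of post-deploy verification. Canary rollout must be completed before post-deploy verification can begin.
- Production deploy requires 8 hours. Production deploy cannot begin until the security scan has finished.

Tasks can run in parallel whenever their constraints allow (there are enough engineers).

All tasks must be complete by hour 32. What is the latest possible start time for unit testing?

2

Post-deploy verification must finish by hour 32; it takes 9 hours, so it must start by 32 − 9 = hour 23.
Production deploy must finish before post-deploy verification (must start by hour 23, minus 3-hour gap → hour 20). With an 8-hour duration, production deploy must start by 20 − 8 = hour 12.
The security scan must finish before production deploy (must start by hour 12). With a 2-hour duration, the security scan must start by 12 − 2 = hour 10.
Integration testing has to be done before the security scan (must start by hour 10, minus 2-hour gap → hour 8). That means finishing by hour 8, i.e. starting by 8 − 5 = hour 3.
To finish by hour 32, staging deploy (duration 5) must start no later than hour 27.
Canary rollout must finish before post-deploy verification (must start by hour 23). With a 6-hour duration, canary rollout must start by 23 − 6 = hour 17.
For unit testing: integration testing (must start by hour 3); the security scan (must start by hour 10); staging deploy (must start by hour 27); canary rollout (must start by hour 17). The most restrictive is hour 3; with a 1-hour duration, unit testing must start by hour 2.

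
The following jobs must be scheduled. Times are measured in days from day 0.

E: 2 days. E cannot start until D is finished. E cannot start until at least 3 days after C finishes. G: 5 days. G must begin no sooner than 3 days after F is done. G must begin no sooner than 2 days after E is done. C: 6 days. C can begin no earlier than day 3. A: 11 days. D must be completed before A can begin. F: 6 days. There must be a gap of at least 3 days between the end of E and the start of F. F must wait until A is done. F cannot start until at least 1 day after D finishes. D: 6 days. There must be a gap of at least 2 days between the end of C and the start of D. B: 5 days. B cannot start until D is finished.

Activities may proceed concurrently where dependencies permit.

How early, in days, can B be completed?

22

After its own release at day 3, C can start at day 3 and finishes at day 9.
D cannot begin until C (finishes day 9, plus 2-day gap → day 11). It runs from day 11 to 11 + 6 = day 17.
B cannot begin until D (finishes day 17). It runs from day 17 to 17 + 5 = day 22.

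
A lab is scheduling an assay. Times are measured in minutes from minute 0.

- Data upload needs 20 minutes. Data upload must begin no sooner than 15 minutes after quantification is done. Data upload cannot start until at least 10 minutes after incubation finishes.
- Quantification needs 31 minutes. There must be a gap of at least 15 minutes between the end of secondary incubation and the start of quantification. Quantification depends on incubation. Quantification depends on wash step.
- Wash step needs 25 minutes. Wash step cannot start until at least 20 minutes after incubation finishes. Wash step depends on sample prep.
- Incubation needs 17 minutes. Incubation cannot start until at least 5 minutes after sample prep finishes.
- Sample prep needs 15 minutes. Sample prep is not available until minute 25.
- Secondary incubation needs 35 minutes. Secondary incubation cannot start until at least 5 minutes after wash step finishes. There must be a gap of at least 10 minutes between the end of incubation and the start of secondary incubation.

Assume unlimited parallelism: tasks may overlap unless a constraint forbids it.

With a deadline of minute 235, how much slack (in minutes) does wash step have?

Sample prep waits on its own release at minute 25, so it starts at minute 25 and finishes at 25 + 15 = minute 40.
After sample prep (finishes minute 40, plus 5-minute gap → minute 45), incubation can start at minute 45 and finishes at minute 62.
Wash step needs all of incubation (finishes minute 62, plus 20-minute gap → minute 82); sample prep (finishes minute 40). That puts its earliest start at minute 82; it finishes at 82 + 25 = minute 107.

Working backward from the deadline:
To finish by minute 235, data upload (duration 20) must start no later than minute 215.
Quantification has to be done before data upload (must start by minute 215, minus 15-minute gap → minute 200). That means finishing by minute 200, i.e. starting by 200 − 31 = minute 169.
Secondary incubation has to be done before quantification (must start by minute 169, minus 15-minute gap → minute 154). That means finishing by minute 154, i.e. starting by 154 − 35 = minute 119.
Wash step feeds secondary incubation (must start by minute 119, minus 5-minute gap → minute 114); quantification (must start by minute 169). Taking the minimum, wash step must finish by minute 114 and start by 114 − 25 = minute 89.
So wash step can start as early as minute 82 and as late as minute 89, giving 89 − 82 = 7 minutes of slack.

7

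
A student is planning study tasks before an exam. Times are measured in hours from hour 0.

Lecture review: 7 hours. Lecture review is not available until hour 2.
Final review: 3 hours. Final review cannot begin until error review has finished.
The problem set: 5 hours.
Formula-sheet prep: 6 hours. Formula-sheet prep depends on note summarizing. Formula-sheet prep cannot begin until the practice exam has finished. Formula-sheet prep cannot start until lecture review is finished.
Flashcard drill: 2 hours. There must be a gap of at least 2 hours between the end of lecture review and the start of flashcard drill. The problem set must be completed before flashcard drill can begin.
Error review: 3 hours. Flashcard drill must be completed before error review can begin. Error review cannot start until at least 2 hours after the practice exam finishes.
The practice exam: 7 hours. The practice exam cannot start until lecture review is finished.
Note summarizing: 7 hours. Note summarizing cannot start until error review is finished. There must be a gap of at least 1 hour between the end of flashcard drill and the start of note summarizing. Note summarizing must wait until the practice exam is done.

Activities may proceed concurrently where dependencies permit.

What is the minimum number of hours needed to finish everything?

The problem set can start immediately at hour 0; it finishes at hour 5.
Lecture review waits on its own release at hour 2, so it starts at hour 2 and finishes at 2 + 7 = hour 9.
After lecture review (finishes hour 9), the practice exam can start at hour 9 and finishes at hour 16.
Flashcard drill cannot start until lecture review (finishes hour 9, plus 2-hour gap → hour 11); the problem set (finishes hour 5). The controlling bound is hour 11, so flashcard drill finishes at 11 + 2 = hour 13.
For error review: flashcard drill (finishes hour 13); the practice exam (finishes hour 16, plus 2-hour gap → hour 18). Taking the maximum gives a start of hour 18, and it finishes at 18 + 3 = hour 21.
Final review cannot begin until error review (finishes hour 21). It runs from hour 21 to 21 + 3 = hour 24.
Note summarizing has to wait for error review (finishes hour 21); flashcard drill (finishes hour 13, plus 1-hour gap → hour 14); the practice exam (finishes hour 16). The latest of these is hour 21, so note summarizing runs hour 21 to 21 + 7 = hour 28.
Formula-sheet prep cannot start until note summarizing (finishes hour 28); the practice exam (finishes hour 16); lecture review (finishes hour 9). The controlling bound is hour 28, so formula-sheet prep finishes at 28 + 6 = hour 34.
All tasks are finished once the last one completes. Finish times: Lecture review at 9, The problem set at 5, Flashcard drill at 13, The practice exam at 16, Error review at 21, Note summarizing at 28, Formula-sheet prep at 34, Final review at 24. The latest is hour 34.

34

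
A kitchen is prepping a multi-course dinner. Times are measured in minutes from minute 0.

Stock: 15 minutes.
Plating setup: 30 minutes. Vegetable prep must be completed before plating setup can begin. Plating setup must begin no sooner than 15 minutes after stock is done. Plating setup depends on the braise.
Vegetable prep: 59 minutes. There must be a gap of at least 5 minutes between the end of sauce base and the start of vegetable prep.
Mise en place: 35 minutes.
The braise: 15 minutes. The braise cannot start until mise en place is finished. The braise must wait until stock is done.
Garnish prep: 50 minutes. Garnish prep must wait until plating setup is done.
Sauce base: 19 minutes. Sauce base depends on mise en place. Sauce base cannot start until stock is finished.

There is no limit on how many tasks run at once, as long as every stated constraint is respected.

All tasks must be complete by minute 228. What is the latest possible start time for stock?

Garnish prep must finish by minute 228; it takes 50 minutes, so it must start by 228 − 50 = minute 178.
Since garnish prep (must start by minute 178) depends on it, plating setup must finish by minute 178. Backing off its 30-minute duration gives a latest start of minute 148.
Vegetable prep must finish before plating setup (must start by minute 148). With a 59-minute duration, vegetable prep must start by 148 − 59 = minute 89.
Sauce base feeds into vegetable prep (must start by minute 89, minus 5-minute gap → minute 84); so sauce base must finish by minute 84 and therefore start by minute 65.
The braise feeds into plating setup (must start by minute 148); so the braise must finish by minute 148 and therefore start by minute 133.
Stock must finish in time for sauce base (must start by minute 65); the braise (must start by minute 133); plating setup (must start by minute 148, minus 15-minute gap → minute 133). The tightest is minute 65, so stock must start by 65 − 15 = minute 50.

50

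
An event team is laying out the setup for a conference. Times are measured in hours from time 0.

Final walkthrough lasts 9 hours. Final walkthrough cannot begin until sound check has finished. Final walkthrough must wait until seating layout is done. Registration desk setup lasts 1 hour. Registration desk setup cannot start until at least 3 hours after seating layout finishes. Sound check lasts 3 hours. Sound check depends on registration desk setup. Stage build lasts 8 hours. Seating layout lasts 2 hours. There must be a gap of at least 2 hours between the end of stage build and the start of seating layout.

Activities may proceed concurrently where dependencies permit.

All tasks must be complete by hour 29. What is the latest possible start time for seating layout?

Final walkthrough must finish by hour 29; it takes 9 hours, so it must start by 29 − 9 = hour 20.
Since final walkthrough (must start by hour 20) depends on it, sound check must finish by hour 20. Backing off its 3-hour duration gives a latest start of hour 17.
Registration desk setup feeds into sound check (must start by hour 17); so registration desk setup must finish by hour 17 and therefore start by hour 16.
Seating layout feeds registration desk setup (must start by hour 16, minus 3-hour gap → hour 13); final walkthrough (must start by hour 20). Taking the minimum, seating layout must finish by hour 13 and start by 13 − 2 = hour 11.

11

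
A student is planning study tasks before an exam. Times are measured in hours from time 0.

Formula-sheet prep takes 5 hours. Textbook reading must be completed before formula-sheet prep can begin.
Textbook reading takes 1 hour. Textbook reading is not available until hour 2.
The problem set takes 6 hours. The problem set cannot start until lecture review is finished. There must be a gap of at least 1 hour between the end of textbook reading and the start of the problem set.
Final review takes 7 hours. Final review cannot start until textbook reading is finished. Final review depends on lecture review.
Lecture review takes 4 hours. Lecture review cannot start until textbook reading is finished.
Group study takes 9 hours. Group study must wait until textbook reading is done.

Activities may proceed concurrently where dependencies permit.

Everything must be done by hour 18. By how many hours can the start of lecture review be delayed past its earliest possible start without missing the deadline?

4

Textbook reading cannot begin until its own release at hour 2. It runs from hour 2 to 2 + 1 = hour 3.
Lecture review cannot begin until textbook reading (finishes hour 3). It runs from hour 3 to 3 + 4 = hour 7.

Working backward from the deadline:
Nothing follows the problem set; the deadline of hour 18 is its only limit. It must start by 18 − 6 = hour 12.
To finish by hour 18, final review (duration 7) must start no later than hour 11.
Lecture review has several dependents: the problem set (must start by hour 12); final review (must start by hour 11). The earliest of those limits is hour 11, so lecture review must start by 11 − 4 = hour 7.
So lecture review can start as early as hour 3 and as late as hour 7, giving 7 − 3 = 4 hours of slack.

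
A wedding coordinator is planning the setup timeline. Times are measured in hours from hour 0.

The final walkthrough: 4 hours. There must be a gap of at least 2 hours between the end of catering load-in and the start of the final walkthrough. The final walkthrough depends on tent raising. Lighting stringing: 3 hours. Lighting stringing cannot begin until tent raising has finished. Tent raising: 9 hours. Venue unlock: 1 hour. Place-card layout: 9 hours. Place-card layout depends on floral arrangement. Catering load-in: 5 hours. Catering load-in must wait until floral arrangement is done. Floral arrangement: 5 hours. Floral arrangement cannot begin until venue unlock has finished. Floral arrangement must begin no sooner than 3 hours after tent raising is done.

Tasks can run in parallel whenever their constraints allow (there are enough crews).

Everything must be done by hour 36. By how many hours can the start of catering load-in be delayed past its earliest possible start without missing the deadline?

8

Tent raising can start immediately at hour 0; it finishes at hour 9.
Venue unlock can start immediately at hour 0; it finishes at hour 1.
Floral arrangement needs all of venue unlock (finishes hour 1); tent raising (finishes hour 9, plus 3-hour gap → hour 12). That puts its earliest start at hour 12; it finishes at 12 + 5 = hour 17.
Catering load-in cannot begin until floral arrangement (finishes hour 17). It runs from hour 17 to 17 + 5 = hour 22.

Working backward from the deadline:
The final walkthrough has no dependents, so it just needs to finish by hour 36. Starting by 36 − 4 = hour 32 achieves that.
Since the final walkthrough (must start by hour 32, minus 2-hour gap → hour 30) depends on it, catering load-in must finish by hour 30. Backing off its 5-hour duration gives a latest start of hour 25.
So catering load-in can start as early as hour 17 and as late as hour 25, giving 25 − 17 = 8 hours of slack.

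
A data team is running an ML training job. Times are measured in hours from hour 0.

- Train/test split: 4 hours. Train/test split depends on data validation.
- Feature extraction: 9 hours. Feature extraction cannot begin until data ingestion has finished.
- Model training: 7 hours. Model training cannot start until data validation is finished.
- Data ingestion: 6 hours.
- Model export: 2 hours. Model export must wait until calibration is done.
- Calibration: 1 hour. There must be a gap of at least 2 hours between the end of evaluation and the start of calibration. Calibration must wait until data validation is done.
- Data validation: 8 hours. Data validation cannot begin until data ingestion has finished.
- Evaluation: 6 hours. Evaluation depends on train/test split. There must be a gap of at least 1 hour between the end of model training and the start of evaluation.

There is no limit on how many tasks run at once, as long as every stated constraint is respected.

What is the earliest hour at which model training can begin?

Data ingestion can start immediately at hour 0; it finishes at hour 6.
Data validation cannot begin until data ingestion (finishes hour 6). It runs from hour 6 to 6 + 8 = hour 14.
Model training waits on data validation (finishes hour 14), so the earliest it can start is hour 14.

14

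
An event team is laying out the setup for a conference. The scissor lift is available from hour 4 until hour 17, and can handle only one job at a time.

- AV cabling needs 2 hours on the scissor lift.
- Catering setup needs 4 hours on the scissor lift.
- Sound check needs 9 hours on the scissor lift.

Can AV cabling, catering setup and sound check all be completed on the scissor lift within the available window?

The scissor lift window is 17 − 4 = 13 hours.
Running back to back, the jobs need 2 + 4 + 9 = 15 hours on the scissor lift.
Since 15 > 13, they cannot all fit.

No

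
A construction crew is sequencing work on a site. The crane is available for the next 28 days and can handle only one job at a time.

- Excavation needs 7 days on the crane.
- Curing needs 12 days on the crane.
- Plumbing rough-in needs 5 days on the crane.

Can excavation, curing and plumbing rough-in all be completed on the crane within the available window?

Yes

Running back to back, the jobs need 7 + 12 + 5 = 24 days on the crane.
Since 24 ≤ 28, they fit within the window.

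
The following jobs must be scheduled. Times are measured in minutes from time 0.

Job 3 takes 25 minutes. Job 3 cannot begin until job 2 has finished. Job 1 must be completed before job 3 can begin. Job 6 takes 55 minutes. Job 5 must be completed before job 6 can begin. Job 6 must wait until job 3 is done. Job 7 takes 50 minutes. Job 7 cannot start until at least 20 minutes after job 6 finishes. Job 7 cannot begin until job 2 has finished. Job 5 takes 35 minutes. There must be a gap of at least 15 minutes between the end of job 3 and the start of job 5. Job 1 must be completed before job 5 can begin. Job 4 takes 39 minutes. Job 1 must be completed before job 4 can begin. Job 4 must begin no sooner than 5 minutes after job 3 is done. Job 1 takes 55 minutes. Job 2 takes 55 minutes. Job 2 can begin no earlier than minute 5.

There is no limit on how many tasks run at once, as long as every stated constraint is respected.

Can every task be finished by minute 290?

Yes

Job 2 waits on its own release at minute 5, so it starts at minute 5 and finishes at 5 + 55 = minute 60.
Nothing blocks job 1, so it runs from minute 0 to minute 55.
Job 3 needs all of job 2 (finishes minute 60); job 1 (finishes minute 55). That puts its earliest start at minute 60; it finishes at 60 + 25 = minute 85.
Job 5 cannot start until job 3 (finishes minute 85, plus 15-minute gap → minute 100); job 1 (finishes minute 55). The controlling bound is minute 100, so job 5 finishes at 100 + 35 = minute 135.
Job 6 has to wait for job 5 (finishes minute 135); job 3 (finishes minute 85). The latest of these is minute 135, so job 6 runs minute 135 to 135 + 55 = minute 190.
For job 7: job 6 (finishes minute 190, plus 20-minute gap → minute 210); job 2 (finishes minute 60). Taking the maximum gives a start of minute 210, and it finishes at 210 + 50 = minute 260.
For job 4: job 1 (finishes minute 55); job 3 (finishes minute 85, plus 5-minute gap → minute 90). Taking the maximum gives a start of minute 90, and it finishes at 90 + 39 = minute 129.
Every task is finished by minute 260, which is no later than the deadline of 290, so the schedule is feasible.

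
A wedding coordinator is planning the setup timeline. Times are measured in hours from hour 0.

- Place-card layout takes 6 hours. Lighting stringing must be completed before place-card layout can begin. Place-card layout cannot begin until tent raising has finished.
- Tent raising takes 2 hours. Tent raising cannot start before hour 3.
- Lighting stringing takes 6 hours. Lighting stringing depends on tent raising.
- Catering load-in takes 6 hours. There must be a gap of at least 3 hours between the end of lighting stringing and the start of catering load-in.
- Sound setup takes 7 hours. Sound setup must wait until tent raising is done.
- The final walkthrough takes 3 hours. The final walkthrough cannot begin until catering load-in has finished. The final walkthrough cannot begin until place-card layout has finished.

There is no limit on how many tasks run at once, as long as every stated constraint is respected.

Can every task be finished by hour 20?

No

Tent raising cannot begin until its own release at hour 3. It runs from hour 3 to 3 + 2 = hour 5.
After tent raising (finishes hour 5), sound setup can start at hour 5 and finishes at hour 12.
Lighting stringing cannot begin until tent raising (finishes hour 5). It runs from hour 5 to 5 + 6 = hour 11.
Place-card layout cannot start until lighting stringing (finishes hour 11); tent raising (finishes hour 5). The controlling bound is hour 11, so place-card layout finishes at 11 + 6 = hour 17.
After lighting stringing (finishes hour 11, plus 3-hour gap → hour 14), catering load-in can start at hour 14 and finishes at hour 20.
The final walkthrough needs all of catering load-in (finishes hour 20); place-card layout (finishes hour 17). That puts its earliest start at hour 20; it finishes at 20 + 3 = hour 23.
The earliest everything can be done is hour 23, which is after the deadline of 20, so it is not possible.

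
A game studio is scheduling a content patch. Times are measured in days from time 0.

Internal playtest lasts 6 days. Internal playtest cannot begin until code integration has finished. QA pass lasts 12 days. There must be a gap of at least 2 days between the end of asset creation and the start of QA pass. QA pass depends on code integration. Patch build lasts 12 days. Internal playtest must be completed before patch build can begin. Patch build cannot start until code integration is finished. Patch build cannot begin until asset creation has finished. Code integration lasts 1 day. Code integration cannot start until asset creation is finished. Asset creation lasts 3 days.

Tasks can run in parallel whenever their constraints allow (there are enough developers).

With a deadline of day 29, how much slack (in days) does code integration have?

Nothing blocks asset creation, so it runs from day 0 to day 3.
Code integration waits on asset creation (finishes day 3), so it starts at day 3 and finishes at 3 + 1 = day 4.

Working backward from the deadline:
Patch build has no dependents, so it just needs to finish by day 29. Starting by 29 − 12 = day 17 achieves that.
Internal playtest has to be done before patch build (must start by day 17). That means finishing by day 17, i.e. starting by 17 − 6 = day 11.
QA pass must finish by day 29; it takes 12 days, so it must start by 29 − 12 = day 17.
Code integration must finish in time for internal playtest (must start by day 11); QA pass (must start by day 17); patch build (must start by day 17). The tightest is day 11, so code integration must start by 11 − 1 = day 10.
So code integration can start as early as day 3 and as late as day 10, giving 10 − 3 = 7 days of slack.

7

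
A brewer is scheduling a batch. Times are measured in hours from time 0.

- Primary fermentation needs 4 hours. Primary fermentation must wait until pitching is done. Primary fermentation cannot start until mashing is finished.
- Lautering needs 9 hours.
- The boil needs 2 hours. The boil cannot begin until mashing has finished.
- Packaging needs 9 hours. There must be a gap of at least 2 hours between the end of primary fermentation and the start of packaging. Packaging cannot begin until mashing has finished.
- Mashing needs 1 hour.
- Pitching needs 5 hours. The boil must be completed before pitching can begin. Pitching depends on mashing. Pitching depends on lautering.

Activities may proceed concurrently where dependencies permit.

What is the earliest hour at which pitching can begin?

9

Lautering has no prerequisites, so it starts at hour 0 and finishes at hour 9.
Mashing can start immediately at hour 0; it finishes at hour 1.
The boil cannot begin until mashing (finishes hour 1). It runs from hour 1 to 1 + 2 = hour 3.
Pitching waits on the boil (finishes hour 3); mashing (finishes hour 1); lautering (finishes hour 9). The latest of these is hour 9, which is the earliest pitching can start.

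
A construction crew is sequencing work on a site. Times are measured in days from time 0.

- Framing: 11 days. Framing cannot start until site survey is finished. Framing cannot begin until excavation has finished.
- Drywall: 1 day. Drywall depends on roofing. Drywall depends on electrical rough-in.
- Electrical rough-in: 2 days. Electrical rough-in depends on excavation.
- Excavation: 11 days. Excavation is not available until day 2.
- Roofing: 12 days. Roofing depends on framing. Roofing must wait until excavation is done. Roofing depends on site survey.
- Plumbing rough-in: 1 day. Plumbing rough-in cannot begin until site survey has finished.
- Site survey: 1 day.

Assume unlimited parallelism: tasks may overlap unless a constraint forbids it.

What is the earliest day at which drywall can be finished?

After its own release at day 2, excavation can start at day 2 and finishes at day 13.
After excavation (finishes day 13), electrical rough-in can start at day 13 and finishes at day 15.
Site survey has no prerequisites, so it starts at day 0 and finishes at day 1.
For framing: site survey (finishes day 1); excavation (finishes day 13). Taking the maximum gives a start of day 13, and it finishes at 13 + 11 = day 24.
For roofing: framing (finishes day 24); excavation (finishes day 13); site survey (finishes day 1). Taking the maximum gives a start of day 24, and it finishes at 24 + 12 = day 36.
For drywall: roofing (finishes day 36); electrical rough-in (finishes day 15). Taking the maximum gives a start of day 36, and it finishes at 36 + 1 = day 37.

37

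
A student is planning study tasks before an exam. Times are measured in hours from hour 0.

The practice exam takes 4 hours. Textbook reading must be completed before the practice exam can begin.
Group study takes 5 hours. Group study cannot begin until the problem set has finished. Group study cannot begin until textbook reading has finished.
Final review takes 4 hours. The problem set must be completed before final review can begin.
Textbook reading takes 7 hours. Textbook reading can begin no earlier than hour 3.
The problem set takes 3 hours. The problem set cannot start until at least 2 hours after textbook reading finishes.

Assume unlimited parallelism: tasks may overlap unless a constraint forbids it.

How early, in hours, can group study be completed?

20

Textbook reading cannot begin until its own release at hour 3. It runs from hour 3 to 3 + 7 = hour 10.
The problem set waits on textbook reading (finishes hour 10, plus 2-hour gap → hour 12), so it starts at hour 12 and finishes at 12 + 3 = hour 15.
Group study needs all of the problem set (finishes hour 15); textbook reading (finishes hour 10). That puts its earliest start at hour 15; it finishes at 15 + 5 = hour 20.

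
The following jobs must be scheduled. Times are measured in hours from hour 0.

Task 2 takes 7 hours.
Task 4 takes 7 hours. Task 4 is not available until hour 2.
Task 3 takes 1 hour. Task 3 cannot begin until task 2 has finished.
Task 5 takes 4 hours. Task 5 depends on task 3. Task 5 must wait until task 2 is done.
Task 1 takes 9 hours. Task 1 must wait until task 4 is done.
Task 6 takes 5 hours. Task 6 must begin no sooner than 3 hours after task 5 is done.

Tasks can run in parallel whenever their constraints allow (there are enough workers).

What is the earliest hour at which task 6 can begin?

Task 2 can start immediately at hour 0; it finishes at hour 7.
After task 2 (finishes hour 7), task 3 can start at hour 7 and finishes at hour 8.
For task 5: task 3 (finishes hour 8); task 2 (finishes hour 7). Taking the maximum gives a start of hour 8, and it finishes at 8 + 4 = hour 12.
Task 6 waits on task 5 (finishes hour 12, plus 3-hour gap → hour 15), so the earliest it can start is hour 15.

15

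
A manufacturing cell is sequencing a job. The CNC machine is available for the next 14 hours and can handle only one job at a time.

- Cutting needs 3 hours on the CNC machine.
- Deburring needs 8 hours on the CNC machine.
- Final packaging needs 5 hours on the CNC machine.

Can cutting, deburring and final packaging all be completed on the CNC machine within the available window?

Running back to back, the jobs need 3 + 8 + 5 = 16 hours on the CNC machine.
Since 16 > 14, they cannot all fit.

No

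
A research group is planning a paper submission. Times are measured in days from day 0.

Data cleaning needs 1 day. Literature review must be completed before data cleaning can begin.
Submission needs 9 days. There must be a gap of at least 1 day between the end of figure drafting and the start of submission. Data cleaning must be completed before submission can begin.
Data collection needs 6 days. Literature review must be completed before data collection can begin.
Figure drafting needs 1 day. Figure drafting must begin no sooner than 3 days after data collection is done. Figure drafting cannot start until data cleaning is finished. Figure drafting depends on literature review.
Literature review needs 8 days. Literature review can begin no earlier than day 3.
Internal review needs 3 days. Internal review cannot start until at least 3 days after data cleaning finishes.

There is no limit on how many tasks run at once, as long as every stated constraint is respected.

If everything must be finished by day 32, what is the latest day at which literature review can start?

Submission has no dependents, so it just needs to finish by day 32. Starting by 32 − 9 = day 23 achieves that.
Figure drafting has to be done before submission (must start by day 23, minus 1-day gap → day 22). That means finishing by day 22, i.e. starting by 22 − 1 = day 21.
Data collection feeds into figure drafting (must start by day 21, minus 3-day gap → day 18); so data collection must finish by day 18 and therefore start by day 12.
Nothing follows internal review; the deadline of day 32 is its only limit. It must start by 32 − 3 = day 29.
Data cleaning feeds figure drafting (must start by day 21); internal review (must start by day 29, minus 3-day gap → day 26); submission (must start by day 23). Taking the minimum, data cleaning must finish by day 21 and start by 21 − 1 = day 20.
Literature review must finish in time for data collection (must start by day 12); data cleaning (must start by day 20); figure drafting (must start by day 21). The tightest is day 12, so literature review must start by 12 − 8 = day 4.

4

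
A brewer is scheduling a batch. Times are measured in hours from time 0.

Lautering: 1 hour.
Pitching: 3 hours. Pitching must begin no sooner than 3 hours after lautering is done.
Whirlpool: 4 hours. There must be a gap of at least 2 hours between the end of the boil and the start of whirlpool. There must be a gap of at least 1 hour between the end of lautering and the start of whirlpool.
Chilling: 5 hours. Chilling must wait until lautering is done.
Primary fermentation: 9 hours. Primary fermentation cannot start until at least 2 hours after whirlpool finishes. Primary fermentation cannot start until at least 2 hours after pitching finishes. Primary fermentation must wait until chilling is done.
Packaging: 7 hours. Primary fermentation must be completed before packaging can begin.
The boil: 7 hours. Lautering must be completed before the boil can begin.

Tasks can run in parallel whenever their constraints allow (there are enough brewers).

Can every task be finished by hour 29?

No

Lautering has no prerequisites, so it starts at hour 0 and finishes at hour 1.
After lautering (finishes hour 1, plus 3-hour gap → hour 4), pitching can start at hour 4 and finishes at hour 7.
Chilling cannot begin until lautering (finishes hour 1). It runs from hour 1 to 1 + 5 = hour 6.
The boil cannot begin until lautering (finishes hour 1). It runs from hour 1 to 1 + 7 = hour 8.
For whirlpool: the boil (finishes hour 8, plus 2-hour gap → hour 10); lautering (finishes hour 1, plus 1-hour gap → hour 2). Taking the maximum gives a start of hour 10, and it finishes at 10 + 4 = hour 14.
Primary fermentation needs all of whirlpool (finishes hour 14, plus 2-hour gap → hour 16); pitching (finishes hour 7, plus 2-hour gap → hour 9); chilling (finishes hour 6). That puts its earliest start at hour 16; it finishes at 16 + 9 = hour 25.
Packaging waits on primary fermentation (finishes hour 25), so it starts at hour 25 and finishes at 25 + 7 = hour 32.
The earliest everything can be done is hour 32, which is after the deadline of 29, so it is not possible.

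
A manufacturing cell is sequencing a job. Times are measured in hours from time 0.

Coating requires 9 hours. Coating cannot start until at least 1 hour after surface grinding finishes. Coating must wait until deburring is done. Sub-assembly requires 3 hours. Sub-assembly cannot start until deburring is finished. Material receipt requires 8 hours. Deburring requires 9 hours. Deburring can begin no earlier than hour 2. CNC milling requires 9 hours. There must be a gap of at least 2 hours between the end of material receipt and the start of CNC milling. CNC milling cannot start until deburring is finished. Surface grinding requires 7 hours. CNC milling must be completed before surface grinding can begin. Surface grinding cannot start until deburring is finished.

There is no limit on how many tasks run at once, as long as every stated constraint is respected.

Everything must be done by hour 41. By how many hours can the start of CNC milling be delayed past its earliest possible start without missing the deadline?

4

Deburring waits on its own release at hour 2, so it starts at hour 2 and finishes at 2 + 9 = hour 11.
Nothing blocks material receipt, so it runs from hour 0 to hour 8.
CNC milling cannot start until material receipt (finishes hour 8, plus 2-hour gap → hour 10); deburring (finishes hour 11). The controlling bound is hour 11, so CNC milling finishes at 11 + 9 = hour 20.

Working backward from the deadline:
To finish by hour 41, coating (duration 9) must start no later than hour 32.
Since coating (must start by hour 32, minus 1-hour gap → hour 31) depends on it, surface grinding must finish by hour 31. Backing off its 7-hour duration gives a latest start of hour 24.
CNC milling has to be done before surface grinding (must start by hour 24). That means finishing by hour 24, i.e. starting by 24 − 9 = hour 15.
So CNC milling can start as early as hour 11 and as late as hour 15, giving 15 − 11 = 4 hours of slack.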